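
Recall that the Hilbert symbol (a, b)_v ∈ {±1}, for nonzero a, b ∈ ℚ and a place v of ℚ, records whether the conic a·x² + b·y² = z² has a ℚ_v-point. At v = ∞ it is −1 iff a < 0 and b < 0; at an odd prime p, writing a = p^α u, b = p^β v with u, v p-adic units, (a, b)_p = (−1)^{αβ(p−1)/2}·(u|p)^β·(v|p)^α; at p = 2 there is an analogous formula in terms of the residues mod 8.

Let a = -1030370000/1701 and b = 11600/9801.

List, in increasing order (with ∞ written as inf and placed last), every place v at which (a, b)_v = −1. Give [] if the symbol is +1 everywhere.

[3, 11, 17, 19]

(a, b) ≡ (-2163777, 29) mod (ℚ^×)²; places V = {2, 3, 5, 7, 11, 17, 19, 29, ∞}.
(a,b)_11: α=1, u≡7; β=-2, v≡7 (mod 11); (7|11)=-1, (7|11)=-1; sign (−1)^0·-1^-2·-1^1 = -1.
(a,b)_17: α=1, u≡15; β=0, v≡12 (mod 17); (15|17)=+1, (12|17)=-1; sign (−1)^0·+1^0·-1^1 = -1.
(a,b)_19: α=1, u≡18; β=0, v≡3 (mod 19); (18|19)=-1, (3|19)=-1; sign (−1)^0·-1^0·-1^1 = -1.
(a,b)_29: α=1, u≡7; β=1, v≡6 (mod 29); (7|29)=+1, (6|29)=+1; sign (−1)^0·+1^1·+1^1 = +1.
(a,b)_2: α=4, β=4; u≡7, v≡5 (mod 8); ε(u)ε(v)=1·0, αω(v)=4·1, βω(u)=4·0; sum ≡ 0  ⇒  +1.
(a,b)_3: α=-5, u≡1; β=-4, v≡2 (mod 3); (1|3)=+1, (2|3)=-1; sign (−1)^0·+1^-4·-1^-5 = -1.
(a,b)_∞: sgn(-2163777)=−, sgn(29)=+, so +1.
(a,b)_7: α=-1, u≡1; β=0, v≡1 (mod 7); (1|7)=+1, (1|7)=+1; sign (−1)^0·+1^0·+1^-1 = +1.
(a,b)_5: α=4, u≡3; β=2, v≡4 (mod 5); (3|5)=-1, (4|5)=+1; sign (−1)^0·-1^2·+1^4 = +1.
(-2163777, 29 / ℚ) ramifies at {3, 11, 17, 19}: a division algebra.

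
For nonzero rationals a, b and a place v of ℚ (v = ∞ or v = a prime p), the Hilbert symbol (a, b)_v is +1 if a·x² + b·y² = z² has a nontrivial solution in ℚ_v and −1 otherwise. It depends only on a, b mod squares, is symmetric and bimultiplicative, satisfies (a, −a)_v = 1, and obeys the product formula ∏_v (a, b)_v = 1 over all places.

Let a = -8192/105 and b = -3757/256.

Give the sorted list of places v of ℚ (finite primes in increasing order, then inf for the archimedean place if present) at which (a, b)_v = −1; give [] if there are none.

[3, 5, 13, inf]

(a, b) ≡ (-210, -13) mod (ℚ^×)²; places V = {2, 3, 5, 7, 13, 17, ∞}.
(a,b)_3: α=-1, u≡2; β=0, v≡2 (mod 3); (2|3)=-1, (2|3)=-1; sign (−1)^0·-1^0·-1^-1 = -1.
(a,b)_13: α=0, u≡11; β=1, v≡4 (mod 13); (11|13)=-1, (4|13)=+1; sign (−1)^0·-1^1·+1^0 = -1.
(a,b)_2: α=13, β=-8; u≡7, v≡3 (mod 8); ε(u)ε(v)=1·1, αω(v)=13·1, βω(u)=-8·0; sum ≡ 0  ⇒  +1.
(a,b)_5: α=-1, u≡3; β=0, v≡3 (mod 5); (3|5)=-1, (3|5)=-1; sign (−1)^0·-1^0·-1^-1 = -1.
(a,b)_7: α=-1, u≡5; β=0, v≡4 (mod 7); (5|7)=-1, (4|7)=+1; sign (−1)^0·-1^0·+1^-1 = +1.
(a,b)_17: α=0, u≡12; β=2, v≡4 (mod 17); (12|17)=-1, (4|17)=+1; sign (−1)^0·-1^2·+1^0 = +1.
(a,b)_∞: sgn(-210)=−, sgn(-13)=−, so -1.
(-210, -13 / ℚ) ramifies at {3, 5, 13, ∞}: a division algebra.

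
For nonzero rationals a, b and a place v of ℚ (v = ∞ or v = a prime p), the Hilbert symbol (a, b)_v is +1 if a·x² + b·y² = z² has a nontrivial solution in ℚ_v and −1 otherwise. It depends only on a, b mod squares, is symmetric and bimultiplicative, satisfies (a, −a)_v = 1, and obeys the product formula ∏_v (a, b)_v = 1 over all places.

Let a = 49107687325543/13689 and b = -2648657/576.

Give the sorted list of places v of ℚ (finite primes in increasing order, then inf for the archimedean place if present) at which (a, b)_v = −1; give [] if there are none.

Mod squares: a ≡ 7, b ≡ -7337. Check v ∈ {∞, 2, 3, 7, 11, 13, 19, 23, 29}.
v=3: a=3^-4·(≡1), b=3^-2·(≡1) mod 3; (1|3)=+1, (1|3)=+1; (−1)^{-4·-2·1}·(+1)^-2·(+1)^-4 = +1.
v=7: a=7^1·(≡4), b=7^0·(≡5) mod 7; (4|7)=+1, (5|7)=-1; (−1)^{1·0·3}·(+1)^0·(-1)^1 = -1.
v=19: a=19^4·(≡7), b=19^2·(≡9) mod 19; (7|19)=+1, (9|19)=+1; (−1)^{4·2·9}·(+1)^2·(+1)^4 = +1.
v=23: a=23^2·(≡7), b=23^1·(≡2) mod 23; (7|23)=-1, (2|23)=+1; (−1)^{2·1·11}·(-1)^1·(+1)^2 = -1.
v=13: a=13^-2·(≡5), b=13^0·(≡7) mod 13; (5|13)=-1, (7|13)=-1; (−1)^{-2·0·6}·(-1)^0·(-1)^-2 = +1.
v=2: v_2(a)=0, v_2(b)=-6; units ≡ 7, 7 (mod 8); ε·ε+αω+βω = 1·1+0·0+-6·0 ≡ 1  ⇒  (a,b)_2 = -1.
v=11: a=11^2·(≡6), b=11^1·(≡9) mod 11; (6|11)=-1, (9|11)=+1; (−1)^{2·1·5}·(-1)^1·(+1)^2 = -1.
v=29: a=29^2·(≡22), b=29^1·(≡3) mod 29; (22|29)=+1, (3|29)=-1; (−1)^{2·1·14}·(+1)^1·(-1)^2 = +1.
v=∞: 7 > 0 and -7337 < 0  ⇒  (a,b)_∞ = +1.
|Ram(7, -7337)| = 4, even; anisotropic at {2, 7, 11, 23}.

[2, 7, 11, 23]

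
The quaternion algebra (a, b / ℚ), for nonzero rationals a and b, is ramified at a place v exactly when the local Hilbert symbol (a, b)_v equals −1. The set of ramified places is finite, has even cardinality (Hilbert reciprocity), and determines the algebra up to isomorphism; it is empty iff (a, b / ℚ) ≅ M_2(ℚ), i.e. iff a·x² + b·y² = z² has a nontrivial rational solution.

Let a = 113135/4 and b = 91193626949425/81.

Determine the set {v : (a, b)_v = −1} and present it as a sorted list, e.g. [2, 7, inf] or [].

[5, 11]

(a, b) ≡ (935, 17017) mod (ℚ^×)²; places V = {2, 3, 5, 7, 11, 13, 17, ∞}.
(a,b)_17: α=1, u≡2; β=1, v≡13 (mod 17); (2|17)=+1, (13|17)=+1; sign (−1)^0·+1^1·+1^1 = +1.
(a,b)_3: α=0, u≡2; β=-4, v≡1 (mod 3); (2|3)=-1, (1|3)=+1; sign (−1)^0·-1^-4·+1^0 = +1.
(a,b)_13: α=0, u≡12; β=1, v≡12 (mod 13); (12|13)=+1, (12|13)=+1; sign (−1)^0·+1^1·+1^0 = +1.
(a,b)_2: α=-2, β=0; u≡7, v≡1 (mod 8); ε(u)ε(v)=1·0, αω(v)=-2·0, βω(u)=0·0; sum ≡ 0  ⇒  +1.
(a,b)_∞: sgn(935)=+, sgn(17017)=+, so +1.
(a,b)_11: α=3, u≡2; β=9, v≡8 (mod 11); (2|11)=-1, (8|11)=-1; sign (−1)^1·-1^9·-1^3 = -1.
(a,b)_7: α=0, u≡2; β=1, v≡4 (mod 7); (2|7)=+1, (4|7)=+1; sign (−1)^0·+1^1·+1^0 = +1.
(a,b)_5: α=1, u≡3; β=2, v≡2 (mod 5); (3|5)=-1, (2|5)=-1; sign (−1)^0·-1^2·-1^1 = -1.
|Ram(935, 17017)| = 2, even; anisotropic at {5, 11}.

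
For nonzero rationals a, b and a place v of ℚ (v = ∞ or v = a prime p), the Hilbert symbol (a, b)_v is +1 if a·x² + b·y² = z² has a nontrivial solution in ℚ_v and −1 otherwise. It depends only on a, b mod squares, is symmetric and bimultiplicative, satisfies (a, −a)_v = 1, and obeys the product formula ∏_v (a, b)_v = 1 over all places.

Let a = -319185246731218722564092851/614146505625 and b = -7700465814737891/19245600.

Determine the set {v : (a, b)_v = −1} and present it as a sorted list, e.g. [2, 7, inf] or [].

[2, 3, 19, 29, 31, inf]

Mod squares: a ≡ -19, b ≡ -59334. Check v ∈ {∞, 2, 3, 5, 11, 13, 17, 19, 29, 31, 41, 43}.
v=19: a=19^3·(≡3), b=19^2·(≡3) mod 19; (3|19)=-1, (3|19)=-1; (−1)^{3·2·9}·(-1)^2·(-1)^3 = -1.
v=17: a=17^10·(≡8), b=17^4·(≡8) mod 17; (8|17)=+1, (8|17)=+1; (−1)^{10·4·8}·(+1)^4·(+1)^10 = +1.
v=5: a=5^-4·(≡1), b=5^-2·(≡1) mod 5; (1|5)=+1, (1|5)=+1; (−1)^{-4·-2·2}·(+1)^-2·(+1)^-4 = +1.
v=43: a=43^-2·(≡21), b=43^0·(≡36) mod 43; (21|43)=+1, (36|43)=+1; (−1)^{-2·0·21}·(+1)^0·(+1)^-2 = +1.
v=3: a=3^-12·(≡2), b=3^-7·(≡1) mod 3; (2|3)=-1, (1|3)=+1; (−1)^{-12·-7·1}·(-1)^-7·(+1)^-12 = -1.
v=∞: -19 < 0 and -59334 < 0  ⇒  (a,b)_∞ = -1.
v=13: a=13^4·(≡8), b=13^2·(≡6) mod 13; (8|13)=-1, (6|13)=-1; (−1)^{4·2·6}·(-1)^2·(-1)^4 = +1.
v=31: a=31^2·(≡21), b=31^1·(≡25) mod 31; (21|31)=-1, (25|31)=+1; (−1)^{2·1·15}·(-1)^1·(+1)^2 = -1.
v=29: a=29^2·(≡18), b=29^1·(≡4) mod 29; (18|29)=-1, (4|29)=+1; (−1)^{2·1·14}·(-1)^1·(+1)^2 = -1.
v=41: a=41^0·(≡28), b=41^2·(≡14) mod 41; (28|41)=-1, (14|41)=-1; (−1)^{0·2·20}·(-1)^2·(-1)^0 = +1.
v=2: v_2(a)=0, v_2(b)=-5; units ≡ 5, 5 (mod 8); ε·ε+αω+βω = 0·0+0·1+-5·1 ≡ 1  ⇒  (a,b)_2 = -1.
v=11: a=11^0·(≡4), b=11^-1·(≡6) mod 11; (4|11)=+1, (6|11)=-1; (−1)^{0·-1·5}·(+1)^-1·(-1)^0 = +1.
(-19, -59334 / ℚ) ramifies at {2, 3, 19, 29, 31, ∞}: a division algebra.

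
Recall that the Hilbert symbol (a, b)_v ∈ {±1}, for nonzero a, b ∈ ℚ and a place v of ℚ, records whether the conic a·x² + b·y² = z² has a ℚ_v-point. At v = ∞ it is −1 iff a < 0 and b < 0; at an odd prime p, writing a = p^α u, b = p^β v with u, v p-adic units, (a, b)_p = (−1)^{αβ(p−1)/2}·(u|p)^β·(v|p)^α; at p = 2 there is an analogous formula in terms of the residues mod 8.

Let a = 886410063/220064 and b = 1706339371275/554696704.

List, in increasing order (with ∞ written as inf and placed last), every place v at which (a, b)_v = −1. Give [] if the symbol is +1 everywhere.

[11, 13]

Mod squares: a ≡ 182, b ≡ 11. Check v ∈ {∞, 2, 3, 5, 7, 11, 13, 23, 31}.
v=23: a=23^-2·(≡11), b=23^-2·(≡5) mod 23; (11|23)=-1, (5|23)=-1; (−1)^{-2·-2·11}·(-1)^-2·(-1)^-2 = +1.
v=7: a=7^1·(≡6), b=7^2·(≡2) mod 7; (6|7)=-1, (2|7)=+1; (−1)^{1·2·3}·(-1)^2·(+1)^1 = +1.
v=13: a=13^-1·(≡3), b=13^0·(≡2) mod 13; (3|13)=+1, (2|13)=-1; (−1)^{-1·0·6}·(+1)^0·(-1)^-1 = -1.
v=31: a=31^2·(≡23), b=31^2·(≡29) mod 31; (23|31)=-1, (29|31)=-1; (−1)^{2·2·15}·(-1)^2·(-1)^2 = +1.
v=∞: 182 > 0 and 11 > 0  ⇒  (a,b)_∞ = +1.
v=5: a=5^0·(≡2), b=5^2·(≡4) mod 5; (2|5)=-1, (4|5)=+1; (−1)^{0·2·2}·(-1)^2·(+1)^0 = +1.
v=3: a=3^2·(≡2), b=3^2·(≡2) mod 3; (2|3)=-1, (2|3)=-1; (−1)^{2·2·1}·(-1)^2·(-1)^2 = +1.
v=2: v_2(a)=-5, v_2(b)=-20; units ≡ 3, 3 (mod 8); ε·ε+αω+βω = 1·1+-5·1+-20·1 ≡ 0  ⇒  (a,b)_2 = +1.
v=11: a=11^4·(≡6), b=11^5·(≡1) mod 11; (6|11)=-1, (1|11)=+1; (−1)^{4·5·5}·(-1)^5·(+1)^4 = -1.
Ram(182, 11) = {11, 13}; no ℚ_11-point on the conic.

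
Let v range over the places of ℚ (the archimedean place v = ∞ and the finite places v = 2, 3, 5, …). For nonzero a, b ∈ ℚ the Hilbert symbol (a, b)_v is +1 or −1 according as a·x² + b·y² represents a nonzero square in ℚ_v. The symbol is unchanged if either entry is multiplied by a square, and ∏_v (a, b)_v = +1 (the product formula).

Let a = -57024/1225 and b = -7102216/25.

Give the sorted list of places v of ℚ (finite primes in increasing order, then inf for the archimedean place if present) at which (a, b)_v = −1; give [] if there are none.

[2, 11, 29, inf]

(a, b) ≡ (-11, -14674) mod (ℚ^×)²; places V = {2, 3, 5, 7, 11, 23, 29, ∞}.
(a,b)_3: α=4, u≡1; β=0, v≡2 (mod 3); (1|3)=+1, (2|3)=-1; sign (−1)^0·+1^0·-1^4 = +1.
(a,b)_∞: sgn(-11)=−, sgn(-14674)=−, so -1.
(a,b)_23: α=0, u≡18; β=1, v≡3 (mod 23); (18|23)=+1, (3|23)=+1; sign (−1)^0·+1^1·+1^0 = +1.
(a,b)_5: α=-2, u≡4; β=-2, v≡4 (mod 5); (4|5)=+1, (4|5)=+1; sign (−1)^0·+1^-2·+1^-2 = +1.
(a,b)_29: α=0, u≡11; β=1, v≡7 (mod 29); (11|29)=-1, (7|29)=+1; sign (−1)^0·-1^1·+1^0 = -1.
(a,b)_2: α=6, β=3; u≡5, v≡7 (mod 8); ε(u)ε(v)=0·1, αω(v)=6·0, βω(u)=3·1; sum ≡ 1  ⇒  -1.
(a,b)_11: α=1, u≡2; β=3, v≡7 (mod 11); (2|11)=-1, (7|11)=-1; sign (−1)^1·-1^3·-1^1 = -1.
(a,b)_7: α=-2, u≡3; β=0, v≡3 (mod 7); (3|7)=-1, (3|7)=-1; sign (−1)^0·-1^0·-1^-2 = +1.
(-11, -14674 / ℚ) ramifies at {2, 11, 29, ∞}: a division algebra.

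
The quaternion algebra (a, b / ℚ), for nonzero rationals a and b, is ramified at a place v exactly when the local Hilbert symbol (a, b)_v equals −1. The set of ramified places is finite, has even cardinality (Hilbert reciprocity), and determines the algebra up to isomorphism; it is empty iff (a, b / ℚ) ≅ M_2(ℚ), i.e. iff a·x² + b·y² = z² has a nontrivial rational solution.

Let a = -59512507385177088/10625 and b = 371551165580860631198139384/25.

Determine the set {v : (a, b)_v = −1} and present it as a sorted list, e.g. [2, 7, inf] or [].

[2, 11, 29, 31]

Mod squares: a ≡ -124729, b ≡ 138446. Check v ∈ {∞, 2, 3, 5, 7, 11, 17, 23, 29, 31}.
v=11: a=11^3·(≡10), b=11^5·(≡8) mod 11; (10|11)=-1, (8|11)=-1; (−1)^{3·5·5}·(-1)^5·(-1)^3 = -1.
v=31: a=31^2·(≡6), b=31^3·(≡28) mod 31; (6|31)=-1, (28|31)=+1; (−1)^{2·3·15}·(-1)^3·(+1)^2 = -1.
v=3: a=3^4·(≡2), b=3^2·(≡2) mod 3; (2|3)=-1, (2|3)=-1; (−1)^{4·2·1}·(-1)^2·(-1)^4 = +1.
v=∞: -124729 < 0 and 138446 > 0  ⇒  (a,b)_∞ = +1.
v=23: a=23^1·(≡5), b=23^2·(≡6) mod 23; (5|23)=-1, (6|23)=+1; (−1)^{1·2·11}·(-1)^2·(+1)^1 = +1.
v=7: a=7^0·(≡4), b=7^3·(≡6) mod 7; (4|7)=+1, (6|7)=-1; (−1)^{0·3·3}·(+1)^3·(-1)^0 = +1.
v=2: v_2(a)=10, v_2(b)=3; units ≡ 7, 7 (mod 8); ε·ε+αω+βω = 1·1+10·0+3·0 ≡ 1  ⇒  (a,b)_2 = -1.
v=5: a=5^-4·(≡1), b=5^-2·(≡4) mod 5; (1|5)=+1, (4|5)=+1; (−1)^{-4·-2·2}·(+1)^-2·(+1)^-4 = +1.
v=29: a=29^3·(≡16), b=29^5·(≡26) mod 29; (16|29)=+1, (26|29)=-1; (−1)^{3·5·14}·(+1)^5·(-1)^3 = -1.
v=17: a=17^-1·(≡3), b=17^2·(≡1) mod 17; (3|17)=-1, (1|17)=+1; (−1)^{-1·2·8}·(-1)^2·(+1)^-1 = +1.
Ram(-124729, 138446) = {2, 11, 29, 31}; no ℚ_2-point on the conic.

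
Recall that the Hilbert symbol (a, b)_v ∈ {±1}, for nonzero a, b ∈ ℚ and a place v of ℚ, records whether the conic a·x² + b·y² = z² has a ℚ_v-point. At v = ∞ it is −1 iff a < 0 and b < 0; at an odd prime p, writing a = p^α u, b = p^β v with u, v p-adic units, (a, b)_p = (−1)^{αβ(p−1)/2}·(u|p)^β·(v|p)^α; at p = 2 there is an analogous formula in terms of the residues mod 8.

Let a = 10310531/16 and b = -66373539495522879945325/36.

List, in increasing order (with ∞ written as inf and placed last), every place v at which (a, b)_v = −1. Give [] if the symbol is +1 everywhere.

[2, 7, 19, 47]

Mod squares: a ≡ 1739, b ≡ -893893. Check v ∈ {∞, 2, 3, 5, 7, 11, 13, 19, 37, 47}.
v=∞: 1739 > 0 and -893893 < 0  ⇒  (a,b)_∞ = +1.
v=2: v_2(a)=-4, v_2(b)=-2; units ≡ 3, 3 (mod 8); ε·ε+αω+βω = 1·1+-4·1+-2·1 ≡ 1  ⇒  (a,b)_2 = -1.
v=3: a=3^0·(≡2), b=3^-2·(≡2) mod 3; (2|3)=-1, (2|3)=-1; (−1)^{0·-2·1}·(-1)^-2·(-1)^0 = +1.
v=19: a=19^0·(≡3), b=19^1·(≡11) mod 19; (3|19)=-1, (11|19)=+1; (−1)^{0·1·9}·(-1)^1·(+1)^0 = -1.
v=37: a=37^1·(≡1), b=37^4·(≡30) mod 37; (1|37)=+1, (30|37)=+1; (−1)^{1·4·18}·(+1)^4·(+1)^1 = +1.
v=13: a=13^0·(≡12), b=13^1·(≡3) mod 13; (12|13)=+1, (3|13)=+1; (−1)^{0·1·6}·(+1)^1·(+1)^0 = +1.
v=11: a=11^2·(≡1), b=11^5·(≡4) mod 11; (1|11)=+1, (4|11)=+1; (−1)^{2·5·5}·(+1)^5·(+1)^2 = +1.
v=5: a=5^0·(≡1), b=5^2·(≡2) mod 5; (1|5)=+1, (2|5)=-1; (−1)^{0·2·2}·(+1)^2·(-1)^0 = +1.
v=7: a=7^2·(≡3), b=7^3·(≡4) mod 7; (3|7)=-1, (4|7)=+1; (−1)^{2·3·3}·(-1)^3·(+1)^2 = -1.
v=47: a=47^1·(≡25), b=47^3·(≡24) mod 47; (25|47)=+1, (24|47)=+1; (−1)^{1·3·23}·(+1)^3·(+1)^1 = -1.
(1739, -893893 / ℚ) ramifies at {2, 7, 19, 47}: a division algebra.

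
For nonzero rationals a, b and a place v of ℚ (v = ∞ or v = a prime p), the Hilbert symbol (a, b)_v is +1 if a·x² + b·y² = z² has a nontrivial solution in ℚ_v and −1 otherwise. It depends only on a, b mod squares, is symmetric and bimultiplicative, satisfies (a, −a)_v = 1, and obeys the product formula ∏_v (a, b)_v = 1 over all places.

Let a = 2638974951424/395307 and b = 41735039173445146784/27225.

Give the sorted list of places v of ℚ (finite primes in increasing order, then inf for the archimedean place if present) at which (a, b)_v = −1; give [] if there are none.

(a, b) ≡ (23142, 986) mod (ℚ^×)²; places V = {2, 3, 5, 7, 11, 17, 19, 29, ∞}.
(a,b)_5: α=0, u≡2; β=-2, v≡1 (mod 5); (2|5)=-1, (1|5)=+1; sign (−1)^0·-1^-2·+1^0 = +1.
(a,b)_11: α=-4, u≡4; β=-2, v≡7 (mod 11); (4|11)=+1, (7|11)=-1; sign (−1)^0·+1^-2·-1^-4 = +1.
(a,b)_19: α=1, u≡14; β=4, v≡9 (mod 19); (14|19)=-1, (9|19)=+1; sign (−1)^0·-1^4·+1^1 = +1.
(a,b)_17: α=4, u≡12; β=7, v≡7 (mod 17); (12|17)=-1, (7|17)=-1; sign (−1)^0·-1^7·-1^4 = -1.
(a,b)_29: α=1, u≡8; β=3, v≡1 (mod 29); (8|29)=-1, (1|29)=+1; sign (−1)^0·-1^3·+1^1 = -1.
(a,b)_3: α=-3, u≡1; β=-2, v≡2 (mod 3); (1|3)=+1, (2|3)=-1; sign (−1)^0·+1^-2·-1^-3 = -1.
(a,b)_7: α=1, u≡4; β=0, v≡5 (mod 7); (4|7)=+1, (5|7)=-1; sign (−1)^0·+1^0·-1^1 = -1.
(a,b)_2: α=13, β=5; u≡3, v≡5 (mod 8); ε(u)ε(v)=1·0, αω(v)=13·1, βω(u)=5·1; sum ≡ 0  ⇒  +1.
(a,b)_∞: sgn(23142)=+, sgn(986)=+, so +1.
Ram(23142, 986) = {3, 7, 17, 29}; no ℚ_3-point on the conic.

[3, 7, 17, 29]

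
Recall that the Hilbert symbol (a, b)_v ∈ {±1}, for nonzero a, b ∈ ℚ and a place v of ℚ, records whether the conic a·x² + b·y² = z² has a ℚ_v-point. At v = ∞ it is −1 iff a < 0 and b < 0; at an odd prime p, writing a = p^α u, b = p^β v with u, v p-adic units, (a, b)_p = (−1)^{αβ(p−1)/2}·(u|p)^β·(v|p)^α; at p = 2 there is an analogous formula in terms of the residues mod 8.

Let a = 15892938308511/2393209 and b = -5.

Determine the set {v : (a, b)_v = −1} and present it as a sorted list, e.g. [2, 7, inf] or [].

Mod squares: a ≡ 65231, b ≡ -5. Check v ∈ {∞, 2, 3, 5, 7, 11, 13, 17, 37, 41, 43}.
v=43: a=43^3·(≡32), b=43^0·(≡38) mod 43; (32|43)=-1, (38|43)=+1; (−1)^{3·0·21}·(-1)^0·(+1)^3 = +1.
v=7: a=7^-2·(≡6), b=7^0·(≡2) mod 7; (6|7)=-1, (2|7)=+1; (−1)^{-2·0·3}·(-1)^0·(+1)^-2 = +1.
v=13: a=13^-2·(≡1), b=13^0·(≡8) mod 13; (1|13)=+1, (8|13)=-1; (−1)^{-2·0·6}·(+1)^0·(-1)^-2 = +1.
v=37: a=37^1·(≡13), b=37^0·(≡32) mod 37; (13|37)=-1, (32|37)=-1; (−1)^{1·0·18}·(-1)^0·(-1)^1 = -1.
v=2: v_2(a)=0, v_2(b)=0; units ≡ 7, 3 (mod 8); ε·ε+αω+βω = 1·1+0·1+0·0 ≡ 1  ⇒  (a,b)_2 = -1.
v=11: a=11^4·(≡4), b=11^0·(≡6) mod 11; (4|11)=+1, (6|11)=-1; (−1)^{4·0·5}·(+1)^0·(-1)^4 = +1.
v=17: a=17^-2·(≡9), b=17^0·(≡12) mod 17; (9|17)=+1, (12|17)=-1; (−1)^{-2·0·8}·(+1)^0·(-1)^-2 = +1.
v=41: a=41^1·(≡2), b=41^0·(≡36) mod 41; (2|41)=+1, (36|41)=+1; (−1)^{1·0·20}·(+1)^0·(+1)^1 = +1.
v=∞: 65231 > 0 and -5 < 0  ⇒  (a,b)_∞ = +1.
v=5: a=5^0·(≡4), b=5^1·(≡4) mod 5; (4|5)=+1, (4|5)=+1; (−1)^{0·1·2}·(+1)^1·(+1)^0 = +1.
v=3: a=3^2·(≡2), b=3^0·(≡1) mod 3; (2|3)=-1, (1|3)=+1; (−1)^{2·0·1}·(-1)^0·(+1)^2 = +1.
|Ram(65231, -5)| = 2, even; anisotropic at {2, 37}.

[2, 37]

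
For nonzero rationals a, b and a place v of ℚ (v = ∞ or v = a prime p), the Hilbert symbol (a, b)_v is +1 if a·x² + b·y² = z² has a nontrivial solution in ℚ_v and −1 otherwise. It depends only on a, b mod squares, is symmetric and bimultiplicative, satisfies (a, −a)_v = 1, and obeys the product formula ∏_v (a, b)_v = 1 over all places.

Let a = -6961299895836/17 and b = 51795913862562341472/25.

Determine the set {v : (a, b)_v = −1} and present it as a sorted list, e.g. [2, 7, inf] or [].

(a, b) ≡ (-14208447, 1085062) mod (ℚ^×)²; places V = {2, 3, 5, 7, 11, 13, 17, 19, 31, 37, 43, ∞}.
(a,b)_11: α=1, u≡4; β=1, v≡5 (mod 11); (4|11)=+1, (5|11)=+1; sign (−1)^1·+1^1·+1^1 = -1.
(a,b)_37: α=2, u≡28; β=3, v≡15 (mod 37); (28|37)=+1, (15|37)=-1; sign (−1)^0·+1^3·-1^2 = +1.
(a,b)_3: α=3, u≡2; β=6, v≡1 (mod 3); (2|3)=-1, (1|3)=+1; sign (−1)^0·-1^6·+1^3 = +1.
(a,b)_∞: sgn(-14208447)=−, sgn(1085062)=+, so +1.
(a,b)_2: α=2, β=5; u≡1, v≡3 (mod 8); ε(u)ε(v)=0·1, αω(v)=2·1, βω(u)=5·0; sum ≡ 0  ⇒  +1.
(a,b)_43: α=1, u≡39; β=1, v≡4 (mod 43); (39|43)=-1, (4|43)=+1; sign (−1)^1·-1^1·+1^1 = +1.
(a,b)_31: α=1, u≡23; β=1, v≡12 (mod 31); (23|31)=-1, (12|31)=-1; sign (−1)^1·-1^1·-1^1 = -1.
(a,b)_17: α=-1, u≡3; β=0, v≡3 (mod 17); (3|17)=-1, (3|17)=-1; sign (−1)^0·-1^0·-1^-1 = -1.
(a,b)_19: α=1, u≡8; β=2, v≡10 (mod 19); (8|19)=-1, (10|19)=-1; sign (−1)^0·-1^2·-1^1 = -1.
(a,b)_13: α=2, u≡11; β=2, v≡10 (mod 13); (11|13)=-1, (10|13)=+1; sign (−1)^0·-1^2·+1^2 = +1.
(a,b)_5: α=0, u≡2; β=-2, v≡2 (mod 5); (2|5)=-1, (2|5)=-1; sign (−1)^0·-1^-2·-1^0 = +1.
(a,b)_7: α=0, u≡5; β=2, v≡6 (mod 7); (5|7)=-1, (6|7)=-1; sign (−1)^0·-1^2·-1^0 = +1.
|Ram(-14208447, 1085062)| = 4, even; anisotropic at {11, 17, 19, 31}.

[11, 17, 19, 31]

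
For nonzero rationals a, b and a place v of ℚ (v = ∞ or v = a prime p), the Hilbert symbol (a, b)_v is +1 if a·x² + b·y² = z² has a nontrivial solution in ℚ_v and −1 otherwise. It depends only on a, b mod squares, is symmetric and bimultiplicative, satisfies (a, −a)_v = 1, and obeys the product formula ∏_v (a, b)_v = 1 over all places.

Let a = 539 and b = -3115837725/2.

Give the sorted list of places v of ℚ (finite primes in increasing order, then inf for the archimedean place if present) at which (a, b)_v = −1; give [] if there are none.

Mod squares: a ≡ 11, b ≡ -858. Check v ∈ {∞, 2, 3, 5, 7, 11, 13}.
v=3: a=3^0·(≡2), b=3^1·(≡2) mod 3; (2|3)=-1, (2|3)=-1; (−1)^{0·1·1}·(-1)^1·(-1)^0 = -1.
v=5: a=5^0·(≡4), b=5^2·(≡3) mod 5; (4|5)=+1, (3|5)=-1; (−1)^{0·2·2}·(+1)^2·(-1)^0 = +1.
v=7: a=7^2·(≡4), b=7^4·(≡6) mod 7; (4|7)=+1, (6|7)=-1; (−1)^{2·4·3}·(+1)^4·(-1)^2 = +1.
v=11: a=11^1·(≡5), b=11^3·(≡6) mod 11; (5|11)=+1, (6|11)=-1; (−1)^{1·3·5}·(+1)^3·(-1)^1 = +1.
v=13: a=13^0·(≡6), b=13^1·(≡9) mod 13; (6|13)=-1, (9|13)=+1; (−1)^{0·1·6}·(-1)^1·(+1)^0 = -1.
v=∞: 11 > 0 and -858 < 0  ⇒  (a,b)_∞ = +1.
v=2: v_2(a)=0, v_2(b)=-1; units ≡ 3, 3 (mod 8); ε·ε+αω+βω = 1·1+0·1+-1·1 ≡ 0  ⇒  (a,b)_2 = +1.
(11, -858 / ℚ) ramifies at {3, 13}: a division algebra.

[3, 13]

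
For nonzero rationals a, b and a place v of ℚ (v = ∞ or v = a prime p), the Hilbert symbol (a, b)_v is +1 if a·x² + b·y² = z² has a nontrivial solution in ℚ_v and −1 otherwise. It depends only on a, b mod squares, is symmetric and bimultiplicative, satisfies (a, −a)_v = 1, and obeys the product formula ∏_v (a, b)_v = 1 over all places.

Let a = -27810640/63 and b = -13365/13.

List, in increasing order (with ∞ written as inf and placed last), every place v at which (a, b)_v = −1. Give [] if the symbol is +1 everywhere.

Mod squares: a ≡ -595, b ≡ -2145. Check v ∈ {∞, 2, 3, 5, 7, 11, 13, 17}.
v=13: a=13^2·(≡3), b=13^-1·(≡12) mod 13; (3|13)=+1, (12|13)=+1; (−1)^{2·-1·6}·(+1)^-1·(+1)^2 = +1.
v=17: a=17^1·(≡2), b=17^0·(≡5) mod 17; (2|17)=+1, (5|17)=-1; (−1)^{1·0·8}·(+1)^0·(-1)^1 = -1.
v=5: a=5^1·(≡4), b=5^1·(≡4) mod 5; (4|5)=+1, (4|5)=+1; (−1)^{1·1·2}·(+1)^1·(+1)^1 = +1.
v=3: a=3^-2·(≡2), b=3^5·(≡2) mod 3; (2|3)=-1, (2|3)=-1; (−1)^{-2·5·1}·(-1)^5·(-1)^-2 = -1.
v=7: a=7^-1·(≡5), b=7^0·(≡2) mod 7; (5|7)=-1, (2|7)=+1; (−1)^{-1·0·3}·(-1)^0·(+1)^-1 = +1.
v=∞: -595 < 0 and -2145 < 0  ⇒  (a,b)_∞ = -1.
v=2: v_2(a)=4, v_2(b)=0; units ≡ 5, 7 (mod 8); ε·ε+αω+βω = 0·1+4·0+0·1 ≡ 0  ⇒  (a,b)_2 = +1.
v=11: a=11^2·(≡2), b=11^1·(≡3) mod 11; (2|11)=-1, (3|11)=+1; (−1)^{2·1·5}·(-1)^1·(+1)^2 = -1.
Ram(-595, -2145) = {3, 11, 17, ∞}; no ℚ_3-point on the conic.

[3, 11, 17, inf]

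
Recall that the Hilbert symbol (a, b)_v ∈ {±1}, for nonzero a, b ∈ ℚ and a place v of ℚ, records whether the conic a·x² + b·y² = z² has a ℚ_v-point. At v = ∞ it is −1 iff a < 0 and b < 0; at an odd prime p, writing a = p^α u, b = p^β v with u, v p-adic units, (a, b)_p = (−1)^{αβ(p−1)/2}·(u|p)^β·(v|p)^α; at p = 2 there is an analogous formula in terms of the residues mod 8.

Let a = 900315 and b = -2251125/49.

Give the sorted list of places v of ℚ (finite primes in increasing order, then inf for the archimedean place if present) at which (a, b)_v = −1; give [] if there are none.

(a, b) ≡ (1235, -10005) mod (ℚ^×)²; places V = {2, 3, 5, 7, 13, 19, 23, 29, ∞}.
(a,b)_5: α=1, u≡3; β=3, v≡4 (mod 5); (3|5)=-1, (4|5)=+1; sign (−1)^0·-1^3·+1^1 = -1.
(a,b)_19: α=1, u≡18; β=0, v≡3 (mod 19); (18|19)=-1, (3|19)=-1; sign (−1)^0·-1^0·-1^1 = -1.
(a,b)_∞: sgn(1235)=+, sgn(-10005)=−, so +1.
(a,b)_2: α=0, β=0; u≡3, v≡3 (mod 8); ε(u)ε(v)=1·1, αω(v)=0·1, βω(u)=0·1; sum ≡ 1  ⇒  -1.
(a,b)_13: α=1, u≡4; β=0, v≡2 (mod 13); (4|13)=+1, (2|13)=-1; sign (−1)^0·+1^0·-1^1 = -1.
(a,b)_23: α=0, u≡3; β=1, v≡12 (mod 23); (3|23)=+1, (12|23)=+1; sign (−1)^0·+1^1·+1^0 = +1.
(a,b)_3: α=6, u≡2; β=3, v≡1 (mod 3); (2|3)=-1, (1|3)=+1; sign (−1)^0·-1^3·+1^6 = -1.
(a,b)_29: α=0, u≡10; β=1, v≡12 (mod 29); (10|29)=-1, (12|29)=-1; sign (−1)^0·-1^1·-1^0 = -1.
(a,b)_7: α=0, u≡3; β=-2, v≡5 (mod 7); (3|7)=-1, (5|7)=-1; sign (−1)^0·-1^-2·-1^0 = +1.
Ram(1235, -10005) = {2, 3, 5, 13, 19, 29}; no ℚ_2-point on the conic.

[2, 3, 5, 13, 19, 29]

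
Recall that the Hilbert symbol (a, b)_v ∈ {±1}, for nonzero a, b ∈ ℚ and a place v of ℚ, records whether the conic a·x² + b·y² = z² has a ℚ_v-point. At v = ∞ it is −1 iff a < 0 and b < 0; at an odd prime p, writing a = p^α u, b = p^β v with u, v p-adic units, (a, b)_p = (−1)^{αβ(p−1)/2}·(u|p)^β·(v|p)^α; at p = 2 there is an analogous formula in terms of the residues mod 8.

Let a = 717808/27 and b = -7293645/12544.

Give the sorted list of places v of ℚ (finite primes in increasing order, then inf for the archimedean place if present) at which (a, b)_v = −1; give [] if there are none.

(a, b) ≡ (134589, -10005) mod (ℚ^×)²; places V = {2, 3, 5, 7, 13, 17, 23, 29, ∞}.
(a,b)_29: α=1, u≡7; β=1, v≡8 (mod 29); (7|29)=+1, (8|29)=-1; sign (−1)^0·+1^1·-1^1 = -1.
(a,b)_13: α=1, u≡5; β=0, v≡8 (mod 13); (5|13)=-1, (8|13)=-1; sign (−1)^0·-1^0·-1^1 = -1.
(a,b)_∞: sgn(134589)=+, sgn(-10005)=−, so +1.
(a,b)_7: α=1, u≡6; β=-2, v≡3 (mod 7); (6|7)=-1, (3|7)=-1; sign (−1)^0·-1^-2·-1^1 = -1.
(a,b)_2: α=4, β=-8; u≡5, v≡3 (mod 8); ε(u)ε(v)=0·1, αω(v)=4·1, βω(u)=-8·1; sum ≡ 0  ⇒  +1.
(a,b)_5: α=0, u≡4; β=1, v≡4 (mod 5); (4|5)=+1, (4|5)=+1; sign (−1)^0·+1^1·+1^0 = +1.
(a,b)_23: α=0, u≡6; β=1, v≡1 (mod 23); (6|23)=+1, (1|23)=+1; sign (−1)^0·+1^1·+1^0 = +1.
(a,b)_17: α=1, u≡3; β=0, v≡8 (mod 17); (3|17)=-1, (8|17)=+1; sign (−1)^0·-1^0·+1^1 = +1.
(a,b)_3: α=-3, u≡1; β=7, v≡1 (mod 3); (1|3)=+1, (1|3)=+1; sign (−1)^1·+1^7·+1^-3 = -1.
|Ram(134589, -10005)| = 4, even; anisotropic at {3, 7, 13, 29}.

[3, 7, 13, 29]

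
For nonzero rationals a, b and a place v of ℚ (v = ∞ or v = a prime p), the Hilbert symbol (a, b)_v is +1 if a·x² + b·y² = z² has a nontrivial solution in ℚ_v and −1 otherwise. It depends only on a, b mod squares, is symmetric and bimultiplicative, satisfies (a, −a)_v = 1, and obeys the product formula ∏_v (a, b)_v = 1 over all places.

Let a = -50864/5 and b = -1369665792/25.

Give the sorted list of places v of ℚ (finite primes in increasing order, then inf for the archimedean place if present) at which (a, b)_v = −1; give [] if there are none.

[5, inf]

Mod squares: a ≡ -55, b ≡ -17. Check v ∈ {∞, 2, 3, 5, 11, 17}.
v=5: a=5^-1·(≡1), b=5^-2·(≡3) mod 5; (1|5)=+1, (3|5)=-1; (−1)^{-1·-2·2}·(+1)^-2·(-1)^-1 = -1.
v=3: a=3^0·(≡2), b=3^2·(≡1) mod 3; (2|3)=-1, (1|3)=+1; (−1)^{0·2·1}·(-1)^2·(+1)^0 = +1.
v=11: a=11^1·(≡8), b=11^2·(≡3) mod 11; (8|11)=-1, (3|11)=+1; (−1)^{1·2·5}·(-1)^2·(+1)^1 = +1.
v=∞: -55 < 0 and -17 < 0  ⇒  (a,b)_∞ = -1.
v=2: v_2(a)=4, v_2(b)=8; units ≡ 1, 7 (mod 8); ε·ε+αω+βω = 0·1+4·0+8·0 ≡ 0  ⇒  (a,b)_2 = +1.
v=17: a=17^2·(≡9), b=17^3·(≡2) mod 17; (9|17)=+1, (2|17)=+1; (−1)^{2·3·8}·(+1)^3·(+1)^2 = +1.
(-55, -17 / ℚ) ramifies at {5, ∞}: a division algebra.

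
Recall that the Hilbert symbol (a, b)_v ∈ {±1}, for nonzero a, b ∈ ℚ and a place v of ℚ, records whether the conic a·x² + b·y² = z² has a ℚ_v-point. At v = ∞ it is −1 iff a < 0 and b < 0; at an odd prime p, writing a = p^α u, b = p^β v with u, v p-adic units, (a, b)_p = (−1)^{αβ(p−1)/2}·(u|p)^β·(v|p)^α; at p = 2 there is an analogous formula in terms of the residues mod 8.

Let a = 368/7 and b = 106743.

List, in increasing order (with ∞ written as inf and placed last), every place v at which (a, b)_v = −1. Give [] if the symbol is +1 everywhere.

(a, b) ≡ (161, 106743) mod (ℚ^×)²; places V = {2, 3, 7, 13, 17, 23, ∞}.
(a,b)_17: α=0, u≡4; β=1, v≡6 (mod 17); (4|17)=+1, (6|17)=-1; sign (−1)^0·+1^1·-1^0 = +1.
(a,b)_∞: sgn(161)=+, sgn(106743)=+, so +1.
(a,b)_3: α=0, u≡2; β=1, v≡1 (mod 3); (2|3)=-1, (1|3)=+1; sign (−1)^0·-1^1·+1^0 = -1.
(a,b)_13: α=0, u≡8; β=1, v≡8 (mod 13); (8|13)=-1, (8|13)=-1; sign (−1)^0·-1^1·-1^0 = -1.
(a,b)_2: α=4, β=0; u≡1, v≡7 (mod 8); ε(u)ε(v)=0·1, αω(v)=4·0, βω(u)=0·0; sum ≡ 0  ⇒  +1.
(a,b)_7: α=-1, u≡4; β=1, v≡3 (mod 7); (4|7)=+1, (3|7)=-1; sign (−1)^1·+1^1·-1^-1 = +1.
(a,b)_23: α=1, u≡22; β=1, v≡18 (mod 23); (22|23)=-1, (18|23)=+1; sign (−1)^1·-1^1·+1^1 = +1.
Ram(161, 106743) = {3, 13}; no ℚ_3-point on the conic.

[3, 13]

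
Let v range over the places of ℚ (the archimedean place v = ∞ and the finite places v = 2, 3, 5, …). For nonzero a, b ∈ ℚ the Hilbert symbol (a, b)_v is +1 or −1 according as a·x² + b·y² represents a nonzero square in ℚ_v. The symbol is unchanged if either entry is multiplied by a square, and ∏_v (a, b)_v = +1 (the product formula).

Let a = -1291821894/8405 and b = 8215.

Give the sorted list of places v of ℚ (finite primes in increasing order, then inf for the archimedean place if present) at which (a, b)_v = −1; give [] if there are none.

Mod squares: a ≡ -16430, b ≡ 8215. Check v ∈ {∞, 2, 3, 5, 11, 19, 31, 41, 53}.
v=∞: -16430 < 0 and 8215 > 0  ⇒  (a,b)_∞ = +1.
v=3: a=3^2·(≡1), b=3^0·(≡1) mod 3; (1|3)=+1, (1|3)=+1; (−1)^{2·0·1}·(+1)^0·(+1)^2 = +1.
v=53: a=53^1·(≡50), b=53^1·(≡49) mod 53; (50|53)=-1, (49|53)=+1; (−1)^{1·1·26}·(-1)^1·(+1)^1 = -1.
v=41: a=41^-2·(≡24), b=41^0·(≡15) mod 41; (24|41)=-1, (15|41)=-1; (−1)^{-2·0·20}·(-1)^0·(-1)^-2 = +1.
v=19: a=19^2·(≡9), b=19^0·(≡7) mod 19; (9|19)=+1, (7|19)=+1; (−1)^{2·0·9}·(+1)^0·(+1)^2 = +1.
v=5: a=5^-1·(≡1), b=5^1·(≡3) mod 5; (1|5)=+1, (3|5)=-1; (−1)^{-1·1·2}·(+1)^1·(-1)^-1 = -1.
v=31: a=31^1·(≡19), b=31^1·(≡17) mod 31; (19|31)=+1, (17|31)=-1; (−1)^{1·1·15}·(+1)^1·(-1)^1 = +1.
v=11: a=11^2·(≡1), b=11^0·(≡9) mod 11; (1|11)=+1, (9|11)=+1; (−1)^{2·0·5}·(+1)^0·(+1)^2 = +1.
v=2: v_2(a)=1, v_2(b)=0; units ≡ 1, 7 (mod 8); ε·ε+αω+βω = 0·1+1·0+0·0 ≡ 0  ⇒  (a,b)_2 = +1.
Ram(-16430, 8215) = {5, 53}; no ℚ_5-point on the conic.

[5, 53]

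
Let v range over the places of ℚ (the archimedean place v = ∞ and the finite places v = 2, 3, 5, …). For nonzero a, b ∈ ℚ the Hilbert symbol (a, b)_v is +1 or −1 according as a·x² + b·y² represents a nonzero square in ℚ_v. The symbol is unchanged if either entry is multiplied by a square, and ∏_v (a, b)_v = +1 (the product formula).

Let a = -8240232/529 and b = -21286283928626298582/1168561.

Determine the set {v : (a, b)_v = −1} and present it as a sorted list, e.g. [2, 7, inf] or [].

Mod squares: a ≡ -858, b ≡ -182. Check v ∈ {∞, 2, 3, 7, 11, 13, 17, 23, 29, 47}.
v=3: a=3^1·(≡2), b=3^4·(≡1) mod 3; (2|3)=-1, (1|3)=+1; (−1)^{1·4·1}·(-1)^4·(+1)^1 = +1.
v=13: a=13^1·(≡9), b=13^3·(≡9) mod 13; (9|13)=+1, (9|13)=+1; (−1)^{1·3·6}·(+1)^3·(+1)^1 = +1.
v=∞: -858 < 0 and -182 < 0  ⇒  (a,b)_∞ = -1.
v=2: v_2(a)=3, v_2(b)=1; units ≡ 3, 5 (mod 8); ε·ε+αω+βω = 1·0+3·1+1·1 ≡ 0  ⇒  (a,b)_2 = +1.
v=47: a=47^0·(≡31), b=47^-2·(≡3) mod 47; (31|47)=-1, (3|47)=+1; (−1)^{0·-2·23}·(-1)^-2·(+1)^0 = +1.
v=17: a=17^0·(≡4), b=17^2·(≡12) mod 17; (4|17)=+1, (12|17)=-1; (−1)^{0·2·8}·(+1)^2·(-1)^0 = +1.
v=23: a=23^-2·(≡1), b=23^-2·(≡13) mod 23; (1|23)=+1, (13|23)=+1; (−1)^{-2·-2·11}·(+1)^-2·(+1)^-2 = +1.
v=29: a=29^0·(≡21), b=29^2·(≡3) mod 29; (21|29)=-1, (3|29)=-1; (−1)^{0·2·14}·(-1)^2·(-1)^0 = +1.
v=11: a=11^1·(≡10), b=11^4·(≡4) mod 11; (10|11)=-1, (4|11)=+1; (−1)^{1·4·5}·(-1)^4·(+1)^1 = +1.
v=7: a=7^4·(≡3), b=7^5·(≡4) mod 7; (3|7)=-1, (4|7)=+1; (−1)^{4·5·3}·(-1)^5·(+1)^4 = -1.
(-858, -182 / ℚ) ramifies at {7, ∞}: a division algebra.

[7, inf]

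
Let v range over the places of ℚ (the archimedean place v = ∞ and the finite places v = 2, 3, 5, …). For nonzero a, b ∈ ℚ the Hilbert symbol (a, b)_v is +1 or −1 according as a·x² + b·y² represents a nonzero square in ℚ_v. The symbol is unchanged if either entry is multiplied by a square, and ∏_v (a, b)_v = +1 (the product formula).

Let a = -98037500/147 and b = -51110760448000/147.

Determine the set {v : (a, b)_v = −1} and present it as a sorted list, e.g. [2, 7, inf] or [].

[2, 5, 11, 23, 31, 37, 43, inf]

(a, b) ≡ (-117645, -374346390) mod (ℚ^×)²; places V = {2, 3, 5, 7, 11, 23, 31, 37, 43, ∞}.
(a,b)_31: α=1, u≡16; β=1, v≡14 (mod 31); (16|31)=+1, (14|31)=+1; sign (−1)^1·+1^1·+1^1 = -1.
(a,b)_23: α=1, u≡10; β=1, v≡11 (mod 23); (10|23)=-1, (11|23)=-1; sign (−1)^1·-1^1·-1^1 = -1.
(a,b)_3: α=-1, u≡1; β=-1, v≡2 (mod 3); (1|3)=+1, (2|3)=-1; sign (−1)^1·+1^-1·-1^-1 = +1.
(a,b)_∞: sgn(-117645)=−, sgn(-374346390)=−, so -1.
(a,b)_43: α=0, u≡29; β=1, v≡12 (mod 43); (29|43)=-1, (12|43)=-1; sign (−1)^0·-1^1·-1^0 = -1.
(a,b)_11: α=1, u≡2; β=1, v≡8 (mod 11); (2|11)=-1, (8|11)=-1; sign (−1)^1·-1^1·-1^1 = -1.
(a,b)_5: α=5, u≡4; β=3, v≡3 (mod 5); (4|5)=+1, (3|5)=-1; sign (−1)^0·+1^3·-1^5 = -1.
(a,b)_2: α=2, β=15; u≡3, v≡5 (mod 8); ε(u)ε(v)=1·0, αω(v)=2·1, βω(u)=15·1; sum ≡ 1  ⇒  -1.
(a,b)_37: α=0, u≡6; β=1, v≡29 (mod 37); (6|37)=-1, (29|37)=-1; sign (−1)^0·-1^1·-1^0 = -1.
(a,b)_7: α=-2, u≡2; β=-2, v≡2 (mod 7); (2|7)=+1, (2|7)=+1; sign (−1)^0·+1^-2·+1^-2 = +1.
Ram(-117645, -374346390) = {2, 5, 11, 23, 31, 37, 43, ∞}; no ℚ_2-point on the conic.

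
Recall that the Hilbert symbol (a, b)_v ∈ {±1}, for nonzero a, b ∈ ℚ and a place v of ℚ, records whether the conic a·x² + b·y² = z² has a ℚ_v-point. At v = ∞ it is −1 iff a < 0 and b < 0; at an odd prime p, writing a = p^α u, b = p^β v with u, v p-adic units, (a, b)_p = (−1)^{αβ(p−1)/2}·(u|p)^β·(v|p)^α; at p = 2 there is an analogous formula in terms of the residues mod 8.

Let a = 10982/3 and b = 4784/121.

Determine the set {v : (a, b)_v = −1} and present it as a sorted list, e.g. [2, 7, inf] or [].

Mod squares: a ≡ 114, b ≡ 299. Check v ∈ {∞, 2, 3, 11, 13, 17, 19, 23}.
v=23: a=23^0·(≡19), b=23^1·(≡4) mod 23; (19|23)=-1, (4|23)=+1; (−1)^{0·1·11}·(-1)^1·(+1)^0 = -1.
v=19: a=19^1·(≡9), b=19^0·(≡13) mod 19; (9|19)=+1, (13|19)=-1; (−1)^{1·0·9}·(+1)^0·(-1)^1 = -1.
v=11: a=11^0·(≡5), b=11^-2·(≡10) mod 11; (5|11)=+1, (10|11)=-1; (−1)^{0·-2·5}·(+1)^-2·(-1)^0 = +1.
v=∞: 114 > 0 and 299 > 0  ⇒  (a,b)_∞ = +1.
v=3: a=3^-1·(≡2), b=3^0·(≡2) mod 3; (2|3)=-1, (2|3)=-1; (−1)^{-1·0·1}·(-1)^0·(-1)^-1 = -1.
v=2: v_2(a)=1, v_2(b)=4; units ≡ 1, 3 (mod 8); ε·ε+αω+βω = 0·1+1·1+4·0 ≡ 1  ⇒  (a,b)_2 = -1.
v=13: a=13^0·(≡12), b=13^1·(≡1) mod 13; (12|13)=+1, (1|13)=+1; (−1)^{0·1·6}·(+1)^1·(+1)^0 = +1.
v=17: a=17^2·(≡7), b=17^0·(≡12) mod 17; (7|17)=-1, (12|17)=-1; (−1)^{2·0·8}·(-1)^0·(-1)^2 = +1.
|Ram(114, 299)| = 4, even; anisotropic at {2, 3, 19, 23}.

[2, 3, 19, 23]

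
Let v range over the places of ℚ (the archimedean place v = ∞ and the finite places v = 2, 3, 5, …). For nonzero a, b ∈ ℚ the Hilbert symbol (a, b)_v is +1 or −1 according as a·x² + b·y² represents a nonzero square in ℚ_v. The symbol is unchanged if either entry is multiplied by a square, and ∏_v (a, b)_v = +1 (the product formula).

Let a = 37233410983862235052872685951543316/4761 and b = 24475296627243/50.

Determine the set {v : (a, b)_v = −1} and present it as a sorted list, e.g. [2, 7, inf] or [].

[2, 19, 29, 31, 41, 47]

(a, b) ≡ (3387461, 6467247094) mod (ℚ^×)²; places V = {2, 3, 5, 7, 11, 13, 19, 23, 29, 31, 37, 41, 43, 47, ∞}.
(a,b)_∞: sgn(3387461)=+, sgn(6467247094)=+, so +1.
(a,b)_23: α=-2, u≡10; β=0, v≡13 (mod 23); (10|23)=-1, (13|23)=+1; sign (−1)^0·-1^0·+1^-2 = +1.
(a,b)_29: α=3, u≡2; β=2, v≡3 (mod 29); (2|29)=-1, (3|29)=-1; sign (−1)^0·-1^2·-1^3 = -1.
(a,b)_31: α=2, u≡29; β=1, v≡18 (mod 31); (29|31)=-1, (18|31)=+1; sign (−1)^0·-1^1·+1^2 = -1.
(a,b)_43: α=2, u≡5; β=0, v≡16 (mod 43); (5|43)=-1, (16|43)=+1; sign (−1)^0·-1^0·+1^2 = +1.
(a,b)_11: α=3, u≡6; β=1, v≡1 (mod 11); (6|11)=-1, (1|11)=+1; sign (−1)^1·-1^1·+1^3 = +1.
(a,b)_7: α=3, u≡5; β=1, v≡4 (mod 7); (5|7)=-1, (4|7)=+1; sign (−1)^1·-1^1·+1^3 = +1.
(a,b)_5: α=0, u≡1; β=-2, v≡4 (mod 5); (1|5)=+1, (4|5)=+1; sign (−1)^0·+1^-2·+1^0 = +1.
(a,b)_3: α=-2, u≡2; β=2, v≡1 (mod 3); (2|3)=-1, (1|3)=+1; sign (−1)^0·-1^2·+1^-2 = +1.
(a,b)_37: α=3, u≡6; β=1, v≡19 (mod 37); (6|37)=-1, (19|37)=-1; sign (−1)^0·-1^1·-1^3 = +1.
(a,b)_13: α=2, u≡12; β=0, v≡3 (mod 13); (12|13)=+1, (3|13)=+1; sign (−1)^0·+1^0·+1^2 = +1.
(a,b)_19: α=2, u≡12; β=1, v≡1 (mod 19); (12|19)=-1, (1|19)=+1; sign (−1)^0·-1^1·+1^2 = -1.
(a,b)_2: α=2, β=-1; u≡5, v≡3 (mod 8); ε(u)ε(v)=0·1, αω(v)=2·1, βω(u)=-1·1; sum ≡ 1  ⇒  -1.
(a,b)_47: α=2, u≡38; β=1, v≡14 (mod 47); (38|47)=-1, (14|47)=+1; sign (−1)^0·-1^1·+1^2 = -1.
(a,b)_41: α=3, u≡30; β=1, v≡39 (mod 41); (30|41)=-1, (39|41)=+1; sign (−1)^0·-1^1·+1^3 = -1.
Ram(3387461, 6467247094) = {2, 19, 29, 31, 41, 47}; no ℚ_2-point on the conic.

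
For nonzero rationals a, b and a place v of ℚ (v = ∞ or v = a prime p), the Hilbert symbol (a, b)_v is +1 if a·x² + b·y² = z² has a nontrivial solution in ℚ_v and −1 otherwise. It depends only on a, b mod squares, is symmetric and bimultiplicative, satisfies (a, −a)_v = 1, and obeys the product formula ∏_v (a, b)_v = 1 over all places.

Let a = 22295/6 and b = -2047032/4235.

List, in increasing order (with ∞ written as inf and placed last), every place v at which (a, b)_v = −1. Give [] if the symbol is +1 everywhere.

Mod squares: a ≡ 2730, b ≡ -2730. Check v ∈ {∞, 2, 3, 5, 7, 11, 13}.
v=5: a=5^1·(≡4), b=5^-1·(≡4) mod 5; (4|5)=+1, (4|5)=+1; (−1)^{1·-1·2}·(+1)^-1·(+1)^1 = +1.
v=11: a=11^0·(≡7), b=11^-2·(≡1) mod 11; (7|11)=-1, (1|11)=+1; (−1)^{0·-2·5}·(-1)^-2·(+1)^0 = +1.
v=13: a=13^1·(≡2), b=13^1·(≡7) mod 13; (2|13)=-1, (7|13)=-1; (−1)^{1·1·6}·(-1)^1·(-1)^1 = +1.
v=3: a=3^-1·(≡1), b=3^9·(≡2) mod 3; (1|3)=+1, (2|3)=-1; (−1)^{-1·9·1}·(+1)^9·(-1)^-1 = +1.
v=2: v_2(a)=-1, v_2(b)=3; units ≡ 5, 3 (mod 8); ε·ε+αω+βω = 0·1+-1·1+3·1 ≡ 0  ⇒  (a,b)_2 = +1.
v=∞: 2730 > 0 and -2730 < 0  ⇒  (a,b)_∞ = +1.
v=7: a=7^3·(≡5), b=7^-1·(≡2) mod 7; (5|7)=-1, (2|7)=+1; (−1)^{3·-1·3}·(-1)^-1·(+1)^3 = +1.
Every local symbol is +1, so the conic 2730·x² + -2730·y² = z² has ℚ_v-points for all v and hence a ℚ-point; (a, b / ℚ) ≅ M_2(ℚ).

[]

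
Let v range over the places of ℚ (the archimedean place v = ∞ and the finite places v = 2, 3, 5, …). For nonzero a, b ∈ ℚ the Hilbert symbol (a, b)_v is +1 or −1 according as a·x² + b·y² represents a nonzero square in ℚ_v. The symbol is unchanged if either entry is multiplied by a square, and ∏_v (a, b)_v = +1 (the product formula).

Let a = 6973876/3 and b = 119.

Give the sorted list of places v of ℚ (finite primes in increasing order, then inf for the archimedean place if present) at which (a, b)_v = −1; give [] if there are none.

Mod squares: a ≡ 106743, b ≡ 119. Check v ∈ {∞, 2, 3, 7, 13, 17, 23}.
v=23: a=23^1·(≡1), b=23^0·(≡4) mod 23; (1|23)=+1, (4|23)=+1; (−1)^{1·0·11}·(+1)^0·(+1)^1 = +1.
v=17: a=17^1·(≡6), b=17^1·(≡7) mod 17; (6|17)=-1, (7|17)=-1; (−1)^{1·1·8}·(-1)^1·(-1)^1 = +1.
v=3: a=3^-1·(≡1), b=3^0·(≡2) mod 3; (1|3)=+1, (2|3)=-1; (−1)^{-1·0·1}·(+1)^0·(-1)^-1 = -1.
v=∞: 106743 > 0 and 119 > 0  ⇒  (a,b)_∞ = +1.
v=2: v_2(a)=2, v_2(b)=0; units ≡ 7, 7 (mod 8); ε·ε+αω+βω = 1·1+2·0+0·0 ≡ 1  ⇒  (a,b)_2 = -1.
v=13: a=13^1·(≡11), b=13^0·(≡2) mod 13; (11|13)=-1, (2|13)=-1; (−1)^{1·0·6}·(-1)^0·(-1)^1 = -1.
v=7: a=7^3·(≡6), b=7^1·(≡3) mod 7; (6|7)=-1, (3|7)=-1; (−1)^{3·1·3}·(-1)^1·(-1)^3 = -1.
|Ram(106743, 119)| = 4, even; anisotropic at {2, 3, 7, 13}.

[2, 3, 7, 13]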